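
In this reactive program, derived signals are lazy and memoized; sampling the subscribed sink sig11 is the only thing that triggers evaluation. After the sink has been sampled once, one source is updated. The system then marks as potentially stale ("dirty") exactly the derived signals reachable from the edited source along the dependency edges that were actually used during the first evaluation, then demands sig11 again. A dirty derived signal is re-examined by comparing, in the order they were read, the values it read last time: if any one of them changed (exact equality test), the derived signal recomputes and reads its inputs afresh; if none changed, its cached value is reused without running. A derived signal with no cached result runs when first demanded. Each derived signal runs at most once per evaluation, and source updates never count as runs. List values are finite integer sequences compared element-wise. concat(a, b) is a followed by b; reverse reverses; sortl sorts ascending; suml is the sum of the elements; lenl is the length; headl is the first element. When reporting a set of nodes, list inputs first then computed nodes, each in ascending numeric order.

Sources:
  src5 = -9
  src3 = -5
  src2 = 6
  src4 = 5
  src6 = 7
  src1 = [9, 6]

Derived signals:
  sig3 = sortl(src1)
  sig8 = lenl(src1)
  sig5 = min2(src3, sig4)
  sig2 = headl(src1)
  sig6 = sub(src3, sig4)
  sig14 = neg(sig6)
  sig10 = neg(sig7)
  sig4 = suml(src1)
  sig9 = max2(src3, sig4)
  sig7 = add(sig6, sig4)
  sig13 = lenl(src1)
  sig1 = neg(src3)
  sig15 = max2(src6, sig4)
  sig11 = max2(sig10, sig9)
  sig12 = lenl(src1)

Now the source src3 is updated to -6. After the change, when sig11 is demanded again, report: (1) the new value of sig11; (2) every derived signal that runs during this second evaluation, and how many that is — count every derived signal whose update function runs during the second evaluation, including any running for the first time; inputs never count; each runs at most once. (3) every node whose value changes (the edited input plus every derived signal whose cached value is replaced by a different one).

Demanding sig11 again yields 15.
5 derived signals run: sig6, sig7, sig9, sig10, sig11.
The nodes whose values change: src3, sig6, sig7, sig10.

First demand of the output computes:
  sig4 = suml([9, 6]) = 15
  sig6 = sub(-5, 15) = -20
  sig7 = add(-20, 15) = -5
  sig9 = max2(-5, 15) = 15
  sig10 = neg(-5) = 5
  sig11 = max2(5, 15) = 15

After the edit, cleaning proceeds:
  sig6: a read changed (src3 -5->-6) — executes, giving -21.
  sig7: a read changed (sig6 -20->-21) — executes, giving -6.
  sig9: a read changed (src3 -5->-6) — executes, giving 15 — identical to its old value.
  sig10: a read changed (sig7 -5->-6) — executes, giving 6.
  sig11: a read changed (sig10 5->6) — executes, giving 15 — identical to its old value.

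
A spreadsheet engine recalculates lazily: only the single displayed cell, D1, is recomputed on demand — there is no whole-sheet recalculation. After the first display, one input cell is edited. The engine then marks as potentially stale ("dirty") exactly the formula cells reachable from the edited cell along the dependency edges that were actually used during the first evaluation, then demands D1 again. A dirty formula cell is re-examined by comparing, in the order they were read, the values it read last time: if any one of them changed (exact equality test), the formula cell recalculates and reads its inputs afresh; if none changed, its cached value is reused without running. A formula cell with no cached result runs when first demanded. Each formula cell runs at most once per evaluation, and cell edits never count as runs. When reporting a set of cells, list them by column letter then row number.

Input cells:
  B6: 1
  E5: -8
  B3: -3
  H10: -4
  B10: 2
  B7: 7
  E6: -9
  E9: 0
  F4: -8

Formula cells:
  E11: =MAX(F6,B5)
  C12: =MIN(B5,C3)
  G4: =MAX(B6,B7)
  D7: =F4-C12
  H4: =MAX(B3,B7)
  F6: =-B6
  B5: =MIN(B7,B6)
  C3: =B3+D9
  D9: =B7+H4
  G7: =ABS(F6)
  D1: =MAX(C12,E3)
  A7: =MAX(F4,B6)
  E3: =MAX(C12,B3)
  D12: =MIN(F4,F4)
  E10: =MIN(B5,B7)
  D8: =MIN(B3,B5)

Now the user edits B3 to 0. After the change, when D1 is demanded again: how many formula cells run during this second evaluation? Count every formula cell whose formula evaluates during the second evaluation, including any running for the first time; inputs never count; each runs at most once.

Formula cells that run: C3, C12, E3, H4 — 4 in total.
Key observation: the cutoff stops propagation at D9 — its inputs' values are unchanged, so it reuses its cache.

First evaluation (everything demanded from the output):
  B5 = MIN(7, 1) = 1
  H4 = MAX(-3, 7) = 7
  D9 = 7 + 7 = 14
  C3 = -3 + 14 = 11
  C12 = MIN(1, 11) = 1
  E3 = MAX(1, -3) = 1
  D1 = MAX(1, 1) = 1

Propagation after the edit:
  H4: runs — B3 -3->0; result 7 (same value as before).
  D9: checked — values it read are unchanged (B7 unchanged, H4 unchanged); reused cached 14 without running.
  C3: runs — B3 -3->0; result 14.
  C12: runs — C3 11->14; result 1 (same value as before).
  E3: runs — B3 -3->0; result 1 (same value as before).
  D1: checked — values it read are unchanged (C12 unchanged, E3 unchanged); reused cached 1 without running.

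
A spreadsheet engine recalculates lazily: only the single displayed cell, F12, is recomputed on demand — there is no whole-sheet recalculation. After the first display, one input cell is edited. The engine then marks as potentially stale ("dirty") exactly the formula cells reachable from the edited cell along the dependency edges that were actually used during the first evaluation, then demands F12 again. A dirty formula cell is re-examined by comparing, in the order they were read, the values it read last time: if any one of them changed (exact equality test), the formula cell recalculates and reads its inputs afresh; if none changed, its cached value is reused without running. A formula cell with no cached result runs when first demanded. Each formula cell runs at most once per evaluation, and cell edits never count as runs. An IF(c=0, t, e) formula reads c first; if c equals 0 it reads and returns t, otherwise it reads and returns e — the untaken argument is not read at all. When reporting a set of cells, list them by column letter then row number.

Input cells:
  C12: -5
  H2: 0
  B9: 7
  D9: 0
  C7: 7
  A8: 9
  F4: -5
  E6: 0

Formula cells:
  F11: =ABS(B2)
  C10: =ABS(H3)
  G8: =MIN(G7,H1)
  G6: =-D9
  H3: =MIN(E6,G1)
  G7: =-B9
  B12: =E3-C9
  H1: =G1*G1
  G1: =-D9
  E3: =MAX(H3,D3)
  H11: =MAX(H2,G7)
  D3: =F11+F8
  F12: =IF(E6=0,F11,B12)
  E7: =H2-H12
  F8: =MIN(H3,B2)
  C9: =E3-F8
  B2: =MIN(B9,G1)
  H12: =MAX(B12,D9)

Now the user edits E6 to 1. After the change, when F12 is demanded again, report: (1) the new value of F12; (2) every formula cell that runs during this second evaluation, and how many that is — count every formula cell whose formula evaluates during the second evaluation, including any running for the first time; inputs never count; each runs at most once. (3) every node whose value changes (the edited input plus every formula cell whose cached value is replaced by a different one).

First evaluation (everything demanded from the output):
  G1 = -(0) = 0
  B2 = MIN(7, 0) = 0
  F11 = ABS(0) = 0
  F12 = IF(E6=0: E6=0 -> then branch F11) = 0

Propagation after the edit:
  H3: demanded for the first time — runs, produces 0.
  F8: demanded for the first time — runs, produces 0.
  D3: demanded for the first time — runs, produces 0.
  E3: demanded for the first time — runs, produces 0.
  C9: demanded for the first time — runs, produces 0.
  B12: demanded for the first time — runs, produces 0.
  F12: runs — E6 0->1; result 0 (same value as before).

Key observation: a condition flipped, so demand reaches new nodes — B12, C9, D3, E3, F8, H3 run for the first time.

New value of F12: 0.
Formula cells that run: B12, C9, D3, E3, F8, F12, H3 — 7 in total.
Values that change: E6.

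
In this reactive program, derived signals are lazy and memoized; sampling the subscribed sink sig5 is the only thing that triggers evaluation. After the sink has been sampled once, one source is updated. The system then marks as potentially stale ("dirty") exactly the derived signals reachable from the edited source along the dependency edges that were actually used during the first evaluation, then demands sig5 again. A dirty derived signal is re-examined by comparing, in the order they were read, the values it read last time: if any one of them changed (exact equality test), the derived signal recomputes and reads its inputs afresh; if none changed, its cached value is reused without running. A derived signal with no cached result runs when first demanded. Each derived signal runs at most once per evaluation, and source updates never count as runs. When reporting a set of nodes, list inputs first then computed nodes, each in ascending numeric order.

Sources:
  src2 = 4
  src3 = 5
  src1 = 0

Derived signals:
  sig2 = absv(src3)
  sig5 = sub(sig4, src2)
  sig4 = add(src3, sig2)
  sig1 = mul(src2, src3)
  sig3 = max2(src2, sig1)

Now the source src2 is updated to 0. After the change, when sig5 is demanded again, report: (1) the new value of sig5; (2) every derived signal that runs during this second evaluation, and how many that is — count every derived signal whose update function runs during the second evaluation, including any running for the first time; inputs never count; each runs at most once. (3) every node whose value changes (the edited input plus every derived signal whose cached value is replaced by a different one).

Demanding sig5 again yields 10.
1 derived signals run: sig5.
The nodes whose values change: src2, sig5.

First demand of the output computes:
  sig2 = absv(5) = 5
  sig4 = add(5, 5) = 10
  sig5 = sub(10, 4) = 6

After the edit, cleaning proceeds:
  sig5: a read changed (src2 4->0) — executes, giving 10.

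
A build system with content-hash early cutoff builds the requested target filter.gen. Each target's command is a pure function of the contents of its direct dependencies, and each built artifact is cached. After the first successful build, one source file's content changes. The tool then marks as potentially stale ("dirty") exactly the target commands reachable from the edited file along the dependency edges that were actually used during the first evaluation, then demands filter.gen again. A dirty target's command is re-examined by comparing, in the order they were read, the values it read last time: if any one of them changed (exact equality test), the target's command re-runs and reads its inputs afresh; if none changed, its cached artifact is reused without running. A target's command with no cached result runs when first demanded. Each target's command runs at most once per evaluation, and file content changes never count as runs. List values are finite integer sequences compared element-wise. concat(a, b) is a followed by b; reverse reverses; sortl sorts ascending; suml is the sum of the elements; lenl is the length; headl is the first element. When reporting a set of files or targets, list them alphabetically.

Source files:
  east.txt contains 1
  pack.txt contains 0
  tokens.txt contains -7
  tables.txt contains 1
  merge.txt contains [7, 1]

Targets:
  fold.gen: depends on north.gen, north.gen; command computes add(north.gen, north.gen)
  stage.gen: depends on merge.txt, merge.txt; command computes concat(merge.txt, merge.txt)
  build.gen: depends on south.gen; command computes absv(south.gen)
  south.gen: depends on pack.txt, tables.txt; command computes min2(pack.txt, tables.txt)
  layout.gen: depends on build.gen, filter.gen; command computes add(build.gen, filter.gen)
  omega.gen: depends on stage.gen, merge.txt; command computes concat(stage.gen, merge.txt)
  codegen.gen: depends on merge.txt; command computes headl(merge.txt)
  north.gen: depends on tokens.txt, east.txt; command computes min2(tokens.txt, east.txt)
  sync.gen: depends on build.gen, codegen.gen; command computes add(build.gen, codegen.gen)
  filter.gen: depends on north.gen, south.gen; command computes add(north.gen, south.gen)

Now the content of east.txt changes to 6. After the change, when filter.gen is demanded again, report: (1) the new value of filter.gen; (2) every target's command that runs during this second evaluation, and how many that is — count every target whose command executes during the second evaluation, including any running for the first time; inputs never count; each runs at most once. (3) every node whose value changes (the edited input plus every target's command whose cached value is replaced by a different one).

First evaluation (everything demanded from the output):
  north.gen = min2(-7, 1) = -7
  south.gen = min2(0, 1) = 0
  filter.gen = add(-7, 0) = -7

Propagation after the edit:
  north.gen: runs — east.txt 1->6; result -7 (same value as before).
  filter.gen: checked — values it read are unchanged (north.gen unchanged, south.gen unchanged); reused cached -7 without running.

Key observation: the change is absorbed at north.gen — it re-runs but produces the same value, and the output's value is unchanged.

New value of filter.gen: -7.
Target commands that run: north.gen — 1 in total.
Values that change: east.txt.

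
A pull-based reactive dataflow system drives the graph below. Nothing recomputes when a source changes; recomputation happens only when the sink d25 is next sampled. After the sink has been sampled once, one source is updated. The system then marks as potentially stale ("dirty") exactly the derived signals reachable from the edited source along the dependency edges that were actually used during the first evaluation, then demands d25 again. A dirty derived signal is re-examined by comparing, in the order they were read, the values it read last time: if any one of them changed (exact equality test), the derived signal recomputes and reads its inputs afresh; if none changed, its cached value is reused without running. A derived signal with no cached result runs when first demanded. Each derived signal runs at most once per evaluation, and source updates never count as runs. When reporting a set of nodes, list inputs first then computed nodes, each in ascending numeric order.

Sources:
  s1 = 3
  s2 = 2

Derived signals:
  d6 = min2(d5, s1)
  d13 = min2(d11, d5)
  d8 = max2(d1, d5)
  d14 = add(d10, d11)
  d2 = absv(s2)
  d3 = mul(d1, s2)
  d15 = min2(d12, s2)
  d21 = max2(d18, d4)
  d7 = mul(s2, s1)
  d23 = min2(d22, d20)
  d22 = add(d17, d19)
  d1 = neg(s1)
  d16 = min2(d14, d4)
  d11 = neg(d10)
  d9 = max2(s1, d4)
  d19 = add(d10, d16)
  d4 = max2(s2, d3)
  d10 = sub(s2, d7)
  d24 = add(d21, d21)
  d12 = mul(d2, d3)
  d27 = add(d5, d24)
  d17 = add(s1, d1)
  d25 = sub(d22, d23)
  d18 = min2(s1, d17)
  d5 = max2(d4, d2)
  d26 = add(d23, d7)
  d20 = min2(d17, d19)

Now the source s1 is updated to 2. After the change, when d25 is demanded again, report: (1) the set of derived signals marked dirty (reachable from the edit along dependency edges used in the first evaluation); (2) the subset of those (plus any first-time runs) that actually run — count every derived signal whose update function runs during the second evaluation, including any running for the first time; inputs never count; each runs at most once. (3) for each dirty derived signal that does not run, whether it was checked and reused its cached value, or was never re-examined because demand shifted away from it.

Marked dirty: d1, d3, d4, d7, d10, d11, d14, d16, d17, d19, d20, d22, d23, d25.
Derived signals that run: d1, d3, d4, d7, d10, d11, d14, d17, d19, d20, d22, d23, d25 — 13 in total.
Checked but reused from cache: d16.
Key observation: the cutoff stops propagation at d16 — its inputs' values are unchanged, so it reuses its cache.

First evaluation (everything demanded from the output):
  d1 = neg(3) = -3
  d3 = mul(-3, 2) = -6
  d4 = max2(2, -6) = 2
  d7 = mul(2, 3) = 6
  d10 = sub(2, 6) = -4
  d11 = neg(-4) = 4
  d14 = add(-4, 4) = 0
  d16 = min2(0, 2) = 0
  d17 = add(3, -3) = 0
  d19 = add(-4, 0) = -4
  d20 = min2(0, -4) = -4
  d22 = add(0, -4) = -4
  d23 = min2(-4, -4) = -4
  d25 = sub(-4, -4) = 0

Propagation after the edit:
  d1: runs — s1 3->2; result -2.
  d3: runs — d1 -3->-2; result -4.
  d4: runs — d3 -6->-4; result 2 (same value as before).
  d7: runs — s1 3->2; result 4.
  d10: runs — d7 6->4; result -2.
  d11: runs — d10 -4->-2; result 2.
  d14: runs — d10 -4->-2; d11 4->2; result 0 (same value as before).
  d16: checked — values it read are unchanged (d14 unchanged, d4 unchanged); reused cached 0 without running.
  d17: runs — s1 3->2; d1 -3->-2; result 0 (same value as before).
  d19: runs — d10 -4->-2; result -2.
  d20: runs — d19 -4->-2; result -2.
  d22: runs — d19 -4->-2; result -2.
  d23: runs — d22 -4->-2; d20 -4->-2; result -2.
  d25: runs — d22 -4->-2; d23 -4->-2; result 0 (same value as before).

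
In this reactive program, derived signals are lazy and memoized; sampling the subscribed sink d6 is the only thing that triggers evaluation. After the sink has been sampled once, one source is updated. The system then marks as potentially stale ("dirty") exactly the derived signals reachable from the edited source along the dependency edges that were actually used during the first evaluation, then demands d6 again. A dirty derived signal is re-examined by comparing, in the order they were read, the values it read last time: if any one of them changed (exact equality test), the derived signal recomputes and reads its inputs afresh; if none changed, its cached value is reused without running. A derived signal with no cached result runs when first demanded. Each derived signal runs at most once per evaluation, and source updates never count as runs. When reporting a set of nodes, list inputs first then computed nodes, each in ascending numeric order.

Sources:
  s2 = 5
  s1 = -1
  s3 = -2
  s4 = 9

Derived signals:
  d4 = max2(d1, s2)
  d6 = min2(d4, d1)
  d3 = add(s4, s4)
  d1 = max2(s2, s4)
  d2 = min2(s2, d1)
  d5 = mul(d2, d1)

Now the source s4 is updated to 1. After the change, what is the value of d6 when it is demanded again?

Demanding d6 again yields 5.

First demand of the output computes:
  d1 = max2(5, 9) = 9
  d4 = max2(9, 5) = 9
  d6 = min2(9, 9) = 9

After the edit, cleaning proceeds:
  d1: a read changed (s4 9->1) — executes, giving 5.
  d4: a read changed (d1 9->5) — executes, giving 5.
  d6: a read changed (d4 9->5; d1 9->5) — executes, giving 5.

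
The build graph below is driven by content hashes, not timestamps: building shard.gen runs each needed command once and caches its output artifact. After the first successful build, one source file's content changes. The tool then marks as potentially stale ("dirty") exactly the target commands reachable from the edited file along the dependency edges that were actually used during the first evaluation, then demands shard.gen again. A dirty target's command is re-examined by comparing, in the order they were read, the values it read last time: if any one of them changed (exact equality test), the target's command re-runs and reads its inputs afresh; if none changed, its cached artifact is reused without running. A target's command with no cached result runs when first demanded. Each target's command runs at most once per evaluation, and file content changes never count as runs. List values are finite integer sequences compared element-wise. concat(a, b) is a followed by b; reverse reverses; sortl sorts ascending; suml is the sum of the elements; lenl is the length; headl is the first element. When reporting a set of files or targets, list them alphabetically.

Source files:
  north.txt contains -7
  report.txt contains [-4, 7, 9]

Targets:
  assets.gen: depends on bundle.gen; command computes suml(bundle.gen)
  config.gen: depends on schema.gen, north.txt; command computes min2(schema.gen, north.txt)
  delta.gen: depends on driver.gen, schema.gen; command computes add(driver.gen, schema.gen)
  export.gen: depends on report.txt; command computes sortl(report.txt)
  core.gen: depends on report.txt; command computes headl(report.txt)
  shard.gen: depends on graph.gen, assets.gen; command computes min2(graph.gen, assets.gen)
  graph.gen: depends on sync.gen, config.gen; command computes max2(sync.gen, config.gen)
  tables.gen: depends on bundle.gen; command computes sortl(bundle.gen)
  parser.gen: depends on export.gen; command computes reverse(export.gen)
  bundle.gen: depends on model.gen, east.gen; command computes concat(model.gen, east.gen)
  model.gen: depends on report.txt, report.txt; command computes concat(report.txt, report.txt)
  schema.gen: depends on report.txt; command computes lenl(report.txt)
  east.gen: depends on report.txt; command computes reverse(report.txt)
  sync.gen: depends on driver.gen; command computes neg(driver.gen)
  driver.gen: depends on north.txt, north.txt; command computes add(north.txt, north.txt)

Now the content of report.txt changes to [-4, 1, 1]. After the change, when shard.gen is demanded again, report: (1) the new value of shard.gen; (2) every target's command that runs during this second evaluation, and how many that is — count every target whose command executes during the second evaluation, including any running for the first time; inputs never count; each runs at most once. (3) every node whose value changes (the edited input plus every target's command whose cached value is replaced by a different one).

shard.gen now evaluates to -6.
Run set: assets.gen, bundle.gen, east.gen, model.gen, schema.gen, shard.gen (6 run).
Changed values: assets.gen, bundle.gen, east.gen, model.gen, report.txt, shard.gen.
The important point: at config.gen every value read last time is unchanged, so the dirty flag clears without a run.

Initial pass — values computed on the first demand:
  driver.gen = add(-7, -7) = -14
  east.gen = reverse([-4, 7, 9]) = [9, 7, -4]
  model.gen = concat([-4, 7, 9], [-4, 7, 9]) = [-4, 7, 9, -4, 7, 9]
  bundle.gen = concat([-4, 7, 9, -4, 7, 9], [9, 7, -4]) = [-4, 7, 9, -4, 7, 9, 9, 7, -4]
  assets.gen = suml([-4, 7, 9, -4, 7, 9, 9, 7, -4]) = 36
  schema.gen = lenl([-4, 7, 9]) = 3
  config.gen = min2(3, -7) = -7
  sync.gen = neg(-14) = 14
  graph.gen = max2(14, -7) = 14
  shard.gen = min2(14, 36) = 14

Second demand — change propagation:
  east.gen: re-runs because report.txt [-4, 7, 9]->[-4, 1, 1]; new result [1, 1, -4].
  model.gen: re-runs because report.txt [-4, 7, 9]->[-4, 1, 1]; report.txt [-4, 7, 9]->[-4, 1, 1]; new result [-4, 1, 1, -4, 1, 1].
  bundle.gen: re-runs because model.gen [-4, 7, 9, -4, 7, 9]->[-4, 1, 1, -4, 1, 1]; east.gen [9, 7, -4]->[1, 1, -4]; new result [-4, 1, 1, -4, 1, 1, 1, 1, -4].
  assets.gen: re-runs because bundle.gen [-4, 7, 9, -4, 7, 9, 9, 7, -4]->[-4, 1, 1, -4, 1, 1, 1, 1, -4]; new result -6.
  schema.gen: re-runs because report.txt [-4, 7, 9]->[-4, 1, 1]; new result 3 (unchanged).
  config.gen: re-examined; everything it read last time is the same (schema.gen unchanged, north.txt unchanged) — cache -7 kept, no run.
  graph.gen: re-examined; everything it read last time is the same (sync.gen unchanged, config.gen unchanged) — cache 14 kept, no run.
  shard.gen: re-runs because assets.gen 36->-6; new result -6.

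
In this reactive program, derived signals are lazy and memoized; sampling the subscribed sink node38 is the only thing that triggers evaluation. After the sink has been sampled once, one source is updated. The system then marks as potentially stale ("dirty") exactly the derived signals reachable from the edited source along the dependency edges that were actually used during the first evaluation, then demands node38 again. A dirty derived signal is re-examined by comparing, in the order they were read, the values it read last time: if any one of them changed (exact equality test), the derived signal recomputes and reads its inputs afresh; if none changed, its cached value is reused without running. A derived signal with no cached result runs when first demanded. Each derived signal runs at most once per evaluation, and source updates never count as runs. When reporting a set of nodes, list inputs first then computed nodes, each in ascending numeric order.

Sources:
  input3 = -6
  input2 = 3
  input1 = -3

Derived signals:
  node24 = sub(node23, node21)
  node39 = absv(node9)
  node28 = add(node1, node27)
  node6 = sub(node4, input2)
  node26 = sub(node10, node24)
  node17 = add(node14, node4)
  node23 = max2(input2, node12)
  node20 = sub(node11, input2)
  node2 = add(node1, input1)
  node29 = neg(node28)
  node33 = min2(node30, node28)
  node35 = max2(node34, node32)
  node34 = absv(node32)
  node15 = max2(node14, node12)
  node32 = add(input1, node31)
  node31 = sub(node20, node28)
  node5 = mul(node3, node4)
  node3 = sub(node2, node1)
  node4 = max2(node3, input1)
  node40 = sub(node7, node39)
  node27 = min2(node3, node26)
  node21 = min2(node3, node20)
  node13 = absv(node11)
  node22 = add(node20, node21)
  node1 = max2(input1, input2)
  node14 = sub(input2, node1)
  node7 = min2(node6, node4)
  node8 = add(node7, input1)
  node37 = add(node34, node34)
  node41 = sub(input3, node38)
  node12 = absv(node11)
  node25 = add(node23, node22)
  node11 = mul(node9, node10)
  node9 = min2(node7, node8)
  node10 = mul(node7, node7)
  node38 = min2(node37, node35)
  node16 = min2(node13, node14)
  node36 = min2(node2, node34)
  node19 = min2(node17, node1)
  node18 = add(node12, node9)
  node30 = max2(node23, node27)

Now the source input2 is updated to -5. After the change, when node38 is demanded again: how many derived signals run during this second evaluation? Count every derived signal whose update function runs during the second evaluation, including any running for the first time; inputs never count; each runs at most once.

23 derived signals run: node1, node2, node3, node6, node7, node8, node9, node10, node11, node12, node20, node21, node23, node24, node26, node27, node28, node31, node32, node34, node35, node37, node38.
Note where the cutoff bites: node4 is checked, finds nothing changed, and keeps its cache.

First demand of the output computes:
  node1 = max2(-3, 3) = 3
  node2 = add(3, -3) = 0
  node3 = sub(0, 3) = -3
  node4 = max2(-3, -3) = -3
  node6 = sub(-3, 3) = -6
  node7 = min2(-6, -3) = -6
  node8 = add(-6, -3) = -9
  node9 = min2(-6, -9) = -9
  node10 = mul(-6, -6) = 36
  node11 = mul(-9, 36) = -324
  node12 = absv(-324) = 324
  node20 = sub(-324, 3) = -327
  node21 = min2(-3, -327) = -327
  node23 = max2(3, 324) = 324
  node24 = sub(324, -327) = 651
  node26 = sub(36, 651) = -615
  node27 = min2(-3, -615) = -615
  node28 = add(3, -615) = -612
  node31 = sub(-327, -612) = 285
  node32 = add(-3, 285) = 282
  node34 = absv(282) = 282
  node35 = max2(282, 282) = 282
  node37 = add(282, 282) = 564
  node38 = min2(564, 282) = 282

After the edit, cleaning proceeds:
  node1: a read changed (input2 3->-5) — executes, giving -3.
  node2: a read changed (node1 3->-3) — executes, giving -6.
  node3: a read changed (node2 0->-6; node1 3->-3) — executes, giving -3 — identical to its old value.
  node4: dirty, but its reads are unchanged (node3 unchanged, input1 unchanged); cached -3 stands.
  node6: a read changed (input2 3->-5) — executes, giving 2.
  node7: a read changed (node6 -6->2) — executes, giving -3.
  node8: a read changed (node7 -6->-3) — executes, giving -6.
  node9: a read changed (node7 -6->-3; node8 -9->-6) — executes, giving -6.
  node10: a read changed (node7 -6->-3; node7 -6->-3) — executes, giving 9.
  node11: a read changed (node9 -9->-6; node10 36->9) — executes, giving -54.
  node12: a read changed (node11 -324->-54) — executes, giving 54.
  node20: a read changed (node11 -324->-54; input2 3->-5) — executes, giving -49.
  node21: a read changed (node20 -327->-49) — executes, giving -49.
  node23: a read changed (input2 3->-5; node12 324->54) — executes, giving 54.
  node24: a read changed (node23 324->54; node21 -327->-49) — executes, giving 103.
  node26: a read changed (node10 36->9; node24 651->103) — executes, giving -94.
  node27: a read changed (node26 -615->-94) — executes, giving -94.
  node28: a read changed (node1 3->-3; node27 -615->-94) — executes, giving -97.
  node31: a read changed (node20 -327->-49; node28 -612->-97) — executes, giving 48.
  node32: a read changed (node31 285->48) — executes, giving 45.
  node34: a read changed (node32 282->45) — executes, giving 45.
  node35: a read changed (node34 282->45; node32 282->45) — executes, giving 45.
  node37: a read changed (node34 282->45; node34 282->45) — executes, giving 90.
  node38: a read changed (node37 564->90; node35 282->45) — executes, giving 45.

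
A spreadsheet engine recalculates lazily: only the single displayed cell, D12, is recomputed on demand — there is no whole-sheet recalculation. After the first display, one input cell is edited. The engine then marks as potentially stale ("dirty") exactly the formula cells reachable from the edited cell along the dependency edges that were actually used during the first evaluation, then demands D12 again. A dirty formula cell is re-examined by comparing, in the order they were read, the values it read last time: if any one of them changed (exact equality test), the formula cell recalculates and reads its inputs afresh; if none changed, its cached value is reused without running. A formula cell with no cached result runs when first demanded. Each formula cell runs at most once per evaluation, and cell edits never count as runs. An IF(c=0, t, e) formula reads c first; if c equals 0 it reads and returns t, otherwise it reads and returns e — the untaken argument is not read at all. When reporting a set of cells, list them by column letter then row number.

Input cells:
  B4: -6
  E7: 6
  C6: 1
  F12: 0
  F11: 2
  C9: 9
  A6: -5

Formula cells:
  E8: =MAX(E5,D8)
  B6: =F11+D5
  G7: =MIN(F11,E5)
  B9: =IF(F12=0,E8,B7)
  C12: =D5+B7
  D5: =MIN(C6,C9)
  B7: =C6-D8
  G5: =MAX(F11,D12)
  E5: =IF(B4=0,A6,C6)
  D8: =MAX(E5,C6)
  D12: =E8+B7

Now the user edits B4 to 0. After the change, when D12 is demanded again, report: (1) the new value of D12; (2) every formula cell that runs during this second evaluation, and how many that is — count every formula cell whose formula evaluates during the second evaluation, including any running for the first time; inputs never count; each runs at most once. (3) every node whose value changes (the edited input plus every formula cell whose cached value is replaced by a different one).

First evaluation (everything demanded from the output):
  E5 = IF(B4=0: B4=-6 -> else branch C6) = 1
  D8 = MAX(1, 1) = 1
  B7 = 1 - 1 = 0
  E8 = MAX(1, 1) = 1
  D12 = 1 + 0 = 1

Propagation after the edit:
  E5: runs — B4 -6->0; result -5.
  D8: runs — E5 1->-5; result 1 (same value as before).
  B7: checked — values it read are unchanged (C6 unchanged, D8 unchanged); reused cached 0 without running.
  E8: runs — E5 1->-5; result 1 (same value as before).
  D12: checked — values it read are unchanged (E8 unchanged, B7 unchanged); reused cached 1 without running.

Key observation: the cutoff stops propagation at B7 — its inputs' values are unchanged, so it reuses its cache.

New value of D12: 1.
Formula cells that run: D8, E5, E8 — 3 in total.
Values that change: B4, E5.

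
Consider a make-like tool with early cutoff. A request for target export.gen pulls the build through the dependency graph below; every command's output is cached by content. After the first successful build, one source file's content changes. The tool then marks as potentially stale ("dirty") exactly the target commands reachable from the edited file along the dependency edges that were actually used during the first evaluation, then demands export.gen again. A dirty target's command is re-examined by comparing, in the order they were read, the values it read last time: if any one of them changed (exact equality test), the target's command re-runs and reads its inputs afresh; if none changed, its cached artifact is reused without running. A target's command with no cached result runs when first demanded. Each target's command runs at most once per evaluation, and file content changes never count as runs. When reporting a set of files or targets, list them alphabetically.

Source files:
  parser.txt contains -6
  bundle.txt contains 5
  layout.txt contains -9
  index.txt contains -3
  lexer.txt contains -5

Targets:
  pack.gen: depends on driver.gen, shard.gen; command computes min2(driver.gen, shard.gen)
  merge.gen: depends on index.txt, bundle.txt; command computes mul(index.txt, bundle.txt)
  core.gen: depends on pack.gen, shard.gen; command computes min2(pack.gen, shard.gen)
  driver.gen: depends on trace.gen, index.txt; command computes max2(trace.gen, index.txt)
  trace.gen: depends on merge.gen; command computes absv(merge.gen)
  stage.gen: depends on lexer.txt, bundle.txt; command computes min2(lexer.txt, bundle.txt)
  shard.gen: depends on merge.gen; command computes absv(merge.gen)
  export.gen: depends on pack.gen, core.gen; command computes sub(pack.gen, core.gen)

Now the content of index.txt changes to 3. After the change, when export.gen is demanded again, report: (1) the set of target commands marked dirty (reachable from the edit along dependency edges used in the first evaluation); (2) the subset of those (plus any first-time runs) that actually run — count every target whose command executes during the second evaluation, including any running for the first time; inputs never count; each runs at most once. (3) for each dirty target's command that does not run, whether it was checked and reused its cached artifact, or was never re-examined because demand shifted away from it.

The edit dirties: core.gen, driver.gen, export.gen, merge.gen, pack.gen, shard.gen, trace.gen.
4 target commands run: driver.gen, merge.gen, shard.gen, trace.gen.
Cache hits after checking: core.gen, export.gen, pack.gen.
Note where the cutoff bites: pack.gen is checked, finds nothing changed, and keeps its cache.

First demand of the output computes:
  merge.gen = mul(-3, 5) = -15
  shard.gen = absv(-15) = 15
  trace.gen = absv(-15) = 15
  driver.gen = max2(15, -3) = 15
  pack.gen = min2(15, 15) = 15
  core.gen = min2(15, 15) = 15
  export.gen = sub(15, 15) = 0

After the edit, cleaning proceeds:
  merge.gen: a read changed (index.txt -3->3) — executes, giving 15.
  shard.gen: a read changed (merge.gen -15->15) — executes, giving 15 — identical to its old value.
  trace.gen: a read changed (merge.gen -15->15) — executes, giving 15 — identical to its old value.
  driver.gen: a read changed (index.txt -3->3) — executes, giving 15 — identical to its old value.
  pack.gen: dirty, but its reads are unchanged (driver.gen unchanged, shard.gen unchanged); cached 15 stands.
  core.gen: dirty, but its reads are unchanged (pack.gen unchanged, shard.gen unchanged); cached 15 stands.
  export.gen: dirty, but its reads are unchanged (pack.gen unchanged, core.gen unchanged); cached 0 stands.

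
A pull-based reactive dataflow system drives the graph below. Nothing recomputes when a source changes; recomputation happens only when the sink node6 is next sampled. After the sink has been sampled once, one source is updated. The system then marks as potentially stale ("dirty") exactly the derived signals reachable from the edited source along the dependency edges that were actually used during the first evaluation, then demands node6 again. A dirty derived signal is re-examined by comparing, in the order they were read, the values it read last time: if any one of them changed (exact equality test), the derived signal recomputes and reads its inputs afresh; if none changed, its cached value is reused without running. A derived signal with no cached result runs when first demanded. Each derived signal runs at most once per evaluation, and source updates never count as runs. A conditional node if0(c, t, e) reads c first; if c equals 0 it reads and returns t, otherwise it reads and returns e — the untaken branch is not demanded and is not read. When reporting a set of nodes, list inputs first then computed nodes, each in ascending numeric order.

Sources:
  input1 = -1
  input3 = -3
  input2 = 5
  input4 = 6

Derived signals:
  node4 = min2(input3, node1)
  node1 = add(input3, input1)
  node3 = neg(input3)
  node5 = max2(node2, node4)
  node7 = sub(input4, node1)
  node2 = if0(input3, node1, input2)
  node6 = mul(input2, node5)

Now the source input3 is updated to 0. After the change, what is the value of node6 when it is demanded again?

First evaluation (everything demanded from the output):
  node1 = add(-3, -1) = -4
  node2 = if0(input3=-3 -> else branch input2) = 5
  node4 = min2(-3, -4) = -4
  node5 = max2(5, -4) = 5
  node6 = mul(5, 5) = 25

Propagation after the edit:
  node1: runs — input3 -3->0; result -1.
  node2: runs — input3 -3->0; result -1.
  node4: runs — input3 -3->0; node1 -4->-1; result -1.
  node5: runs — node2 5->-1; node4 -4->-1; result -1.
  node6: runs — node5 5->-1; result -5.

New value of node6: -5.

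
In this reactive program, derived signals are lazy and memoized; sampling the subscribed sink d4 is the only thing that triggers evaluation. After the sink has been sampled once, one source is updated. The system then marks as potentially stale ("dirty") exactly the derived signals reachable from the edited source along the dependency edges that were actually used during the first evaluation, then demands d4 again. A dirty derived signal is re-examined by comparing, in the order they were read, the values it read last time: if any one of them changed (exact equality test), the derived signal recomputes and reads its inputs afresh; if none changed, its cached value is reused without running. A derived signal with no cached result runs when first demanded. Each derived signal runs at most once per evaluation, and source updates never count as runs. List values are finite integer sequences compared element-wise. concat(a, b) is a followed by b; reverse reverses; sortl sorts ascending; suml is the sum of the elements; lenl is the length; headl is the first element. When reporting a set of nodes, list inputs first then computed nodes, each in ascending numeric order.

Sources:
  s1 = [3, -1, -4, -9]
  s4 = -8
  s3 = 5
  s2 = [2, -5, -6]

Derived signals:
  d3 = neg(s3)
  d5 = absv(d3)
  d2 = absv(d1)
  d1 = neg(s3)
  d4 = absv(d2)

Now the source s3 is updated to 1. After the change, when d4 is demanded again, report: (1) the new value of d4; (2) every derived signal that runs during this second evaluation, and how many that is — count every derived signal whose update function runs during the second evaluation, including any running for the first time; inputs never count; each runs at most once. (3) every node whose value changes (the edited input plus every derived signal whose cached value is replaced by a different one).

First demand of the output computes:
  d1 = neg(5) = -5
  d2 = absv(-5) = 5
  d4 = absv(5) = 5

After the edit, cleaning proceeds:
  d1: a read changed (s3 5->1) — executes, giving -1.
  d2: a read changed (d1 -5->-1) — executes, giving 1.
  d4: a read changed (d2 5->1) — executes, giving 1.

Demanding d4 again yields 1.
3 derived signals run: d1, d2, d4.
The nodes whose values change: s3, d1, d2, d4.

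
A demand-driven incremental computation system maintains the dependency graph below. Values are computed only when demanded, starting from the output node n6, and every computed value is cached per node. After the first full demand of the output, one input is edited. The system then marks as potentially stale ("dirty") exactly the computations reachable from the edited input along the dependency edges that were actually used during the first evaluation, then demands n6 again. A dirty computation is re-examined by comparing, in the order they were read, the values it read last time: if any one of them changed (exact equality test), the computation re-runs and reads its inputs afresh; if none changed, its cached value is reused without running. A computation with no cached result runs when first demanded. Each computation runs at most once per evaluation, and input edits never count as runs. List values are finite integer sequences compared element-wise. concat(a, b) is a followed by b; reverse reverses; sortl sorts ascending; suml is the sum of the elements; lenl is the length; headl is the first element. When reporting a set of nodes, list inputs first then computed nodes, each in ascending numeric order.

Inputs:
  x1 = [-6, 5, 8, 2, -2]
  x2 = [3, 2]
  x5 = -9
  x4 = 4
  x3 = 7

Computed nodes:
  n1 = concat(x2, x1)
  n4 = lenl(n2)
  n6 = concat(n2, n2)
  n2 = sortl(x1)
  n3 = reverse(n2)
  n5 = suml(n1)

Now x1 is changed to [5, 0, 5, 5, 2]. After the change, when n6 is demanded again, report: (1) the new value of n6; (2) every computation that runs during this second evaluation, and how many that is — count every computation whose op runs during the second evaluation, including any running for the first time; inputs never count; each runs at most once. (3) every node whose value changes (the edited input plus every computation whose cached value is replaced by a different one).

New value of n6: [0, 2, 5, 5, 5, 0, 2, 5, 5, 5].
Computations that run: n2, n6 — 2 in total.
Values that change: x1, n2, n6.

First evaluation (everything demanded from the output):
  n2 = sortl([-6, 5, 8, 2, -2]) = [-6, -2, 2, 5, 8]
  n6 = concat([-6, -2, 2, 5, 8], [-6, -2, 2, 5, 8]) = [-6, -2, 2, 5, 8, -6, -2, 2, 5, 8]

Propagation after the edit:
  n2: runs — x1 [-6, 5, 8, 2, -2]->[5, 0, 5, 5, 2]; result [0, 2, 5, 5, 5].
  n6: runs — n2 [-6, -2, 2, 5, 8]->[0, 2, 5, 5, 5]; n2 [-6, -2, 2, 5, 8]->[0, 2, 5, 5, 5]; result [0, 2, 5, 5, 5, 0, 2, 5, 5, 5].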